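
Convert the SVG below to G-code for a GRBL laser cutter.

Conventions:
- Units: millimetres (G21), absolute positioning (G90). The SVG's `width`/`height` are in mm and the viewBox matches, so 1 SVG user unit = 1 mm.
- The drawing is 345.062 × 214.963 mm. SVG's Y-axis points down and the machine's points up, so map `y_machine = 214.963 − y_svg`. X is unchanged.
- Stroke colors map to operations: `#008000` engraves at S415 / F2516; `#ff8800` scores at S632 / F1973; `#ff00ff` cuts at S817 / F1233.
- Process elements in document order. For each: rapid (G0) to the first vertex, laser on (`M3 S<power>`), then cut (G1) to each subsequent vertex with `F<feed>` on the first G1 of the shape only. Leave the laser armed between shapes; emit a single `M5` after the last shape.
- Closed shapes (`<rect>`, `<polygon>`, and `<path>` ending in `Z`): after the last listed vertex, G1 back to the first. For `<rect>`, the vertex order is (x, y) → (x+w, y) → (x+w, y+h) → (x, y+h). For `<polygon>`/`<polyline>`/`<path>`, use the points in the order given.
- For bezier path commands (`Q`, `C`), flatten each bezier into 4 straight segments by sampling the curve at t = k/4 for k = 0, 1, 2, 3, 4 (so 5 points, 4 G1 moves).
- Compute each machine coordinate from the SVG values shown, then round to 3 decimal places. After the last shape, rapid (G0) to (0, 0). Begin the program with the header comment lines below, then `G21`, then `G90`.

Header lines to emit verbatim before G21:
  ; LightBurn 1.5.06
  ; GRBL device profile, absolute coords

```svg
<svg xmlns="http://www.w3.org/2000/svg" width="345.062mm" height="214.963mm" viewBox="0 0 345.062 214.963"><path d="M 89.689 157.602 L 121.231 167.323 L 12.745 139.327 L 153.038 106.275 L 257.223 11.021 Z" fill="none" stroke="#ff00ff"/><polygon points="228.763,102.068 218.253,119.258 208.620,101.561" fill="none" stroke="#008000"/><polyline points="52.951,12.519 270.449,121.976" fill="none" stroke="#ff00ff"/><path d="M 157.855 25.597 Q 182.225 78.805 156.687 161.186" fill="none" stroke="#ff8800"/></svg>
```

viewBox `0 0 345.062 214.963` with mm width/height → 1 unit = 1 mm. Flip: y_m = 214.963 − y_svg.

**Shape 1** — `<path>` closed polygon, stroke `#ff00ff` → cut (S817, F1233). Machine vertices: (89.689,57.361) → (121.231,47.640) → (12.745,75.636) → (153.038,108.688) → (257.223,203.942) → (89.689,57.361). Closed: final G1 returns to the first vertex.

**Shape 2** — `<polygon>` regular polygon, stroke `#008000` → engrave (S415, F2516). Machine vertices: (228.763,112.895) → (218.253,95.705) → (208.620,113.402) → (228.763,112.895). Closed: final G1 returns to the first vertex.

**Shape 3** — `<polyline>` line segment, stroke `#ff00ff` → cut (S817, F1233). Machine vertices: (52.951,202.444) → (270.449,92.987). Open path.

**Shape 4** — `<path>` quadratic bezier, stroke `#ff8800` → score (S632, F1973). Control points (SVG): P0=(157.855,25.597), P1=(182.225,78.805), P2=(156.687,161.186); sampled at t=k/4. Machine vertices: (157.855,189.366) → (166.921,160.939) → (169.748,128.865) → (166.337,93.144) → (156.687,53.777). Open path.

; LightBurn 1.5.06
; GRBL device profile, absolute coords
G21
G90
G0 X89.689 Y57.361
M3 S817
G1 X121.231 Y47.640 F1233
G1 X12.745 Y75.636
G1 X153.038 Y108.688
G1 X257.223 Y203.942
G1 X89.689 Y57.361
G0 X228.763 Y112.895
M3 S415
G1 X218.253 Y95.705 F2516
G1 X208.620 Y113.402
G1 X228.763 Y112.895
G0 X52.951 Y202.444
M3 S817
G1 X270.449 Y92.987 F1233
G0 X157.855 Y189.366
M3 S632
G1 X166.921 Y160.939 F1973
G1 X169.748 Y128.865
G1 X166.337 Y93.144
G1 X156.687 Y53.777
M5
G0 X0.000 Y0.000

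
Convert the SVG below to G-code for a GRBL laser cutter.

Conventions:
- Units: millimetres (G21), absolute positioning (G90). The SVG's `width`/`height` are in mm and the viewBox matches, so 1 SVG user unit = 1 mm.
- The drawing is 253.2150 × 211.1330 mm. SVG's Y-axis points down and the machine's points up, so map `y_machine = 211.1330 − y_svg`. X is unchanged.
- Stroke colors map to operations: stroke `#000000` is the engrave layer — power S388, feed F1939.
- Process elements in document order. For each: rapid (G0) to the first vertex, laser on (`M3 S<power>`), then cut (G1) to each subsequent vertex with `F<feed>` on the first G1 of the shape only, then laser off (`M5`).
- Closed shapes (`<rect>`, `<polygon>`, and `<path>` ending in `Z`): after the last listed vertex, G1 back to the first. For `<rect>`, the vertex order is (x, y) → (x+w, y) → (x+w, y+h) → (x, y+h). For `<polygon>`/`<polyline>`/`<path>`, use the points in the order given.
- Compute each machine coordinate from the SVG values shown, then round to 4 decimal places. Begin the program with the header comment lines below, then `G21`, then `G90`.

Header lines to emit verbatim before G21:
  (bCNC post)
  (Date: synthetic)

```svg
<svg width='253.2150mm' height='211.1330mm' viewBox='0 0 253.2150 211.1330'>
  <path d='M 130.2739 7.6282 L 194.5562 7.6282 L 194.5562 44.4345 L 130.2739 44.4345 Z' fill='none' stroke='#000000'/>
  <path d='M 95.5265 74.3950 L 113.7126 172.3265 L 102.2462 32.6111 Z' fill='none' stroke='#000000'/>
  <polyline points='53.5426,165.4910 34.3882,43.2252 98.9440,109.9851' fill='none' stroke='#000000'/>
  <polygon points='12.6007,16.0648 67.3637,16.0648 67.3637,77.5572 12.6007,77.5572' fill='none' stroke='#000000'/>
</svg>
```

Since the viewBox matches the mm dimensions, user units are millimetres directly. The only transform is the Y-flip y_m = 211.1330 − y_svg.

Shape 1 is a rectangle drawn with `<path>`. Its stroke #000000 means engrave at S388, F1939. After flipping Y the toolpath is (130.2739,203.5048) → (194.5562,203.5048) → (194.5562,166.6985) → (130.2739,166.6985) → (130.2739,203.5048), returning to the start.

Shape 2 is a closed polygon drawn with `<path>`. Its stroke #000000 means engrave at S388, F1939. After flipping Y the toolpath is (95.5265,136.7380) → (113.7126,38.8065) → (102.2462,178.5219) → (95.5265,136.7380), returning to the start.

Shape 3 is a open polyline drawn with `<polyline>`. Its stroke #000000 means engrave at S388, F1939. After flipping Y the toolpath is (53.5426,45.6420) → (34.3882,167.9078) → (98.9440,101.1479).

Shape 4 is a rectangle drawn with `<polygon>`. Its stroke #000000 means engrave at S388, F1939. After flipping Y the toolpath is (12.6007,195.0682) → (67.3637,195.0682) → (67.3637,133.5758) → (12.6007,133.5758) → (12.6007,195.0682), returning to the start.

(bCNC post)
(Date: synthetic)
G21
G90
G0 X130.2739 Y203.5048
M3 S388
G1 X194.5562 Y203.5048 F1939
G1 X194.5562 Y166.6985
G1 X130.2739 Y166.6985
G1 X130.2739 Y203.5048
M5
G0 X95.5265 Y136.7380
M3 S388
G1 X113.7126 Y38.8065 F1939
G1 X102.2462 Y178.5219
G1 X95.5265 Y136.7380
M5
G0 X53.5426 Y45.6420
M3 S388
G1 X34.3882 Y167.9078 F1939
G1 X98.9440 Y101.1479
M5
G0 X12.6007 Y195.0682
M3 S388
G1 X67.3637 Y195.0682 F1939
G1 X67.3637 Y133.5758
G1 X12.6007 Y133.5758
G1 X12.6007 Y195.0682
M5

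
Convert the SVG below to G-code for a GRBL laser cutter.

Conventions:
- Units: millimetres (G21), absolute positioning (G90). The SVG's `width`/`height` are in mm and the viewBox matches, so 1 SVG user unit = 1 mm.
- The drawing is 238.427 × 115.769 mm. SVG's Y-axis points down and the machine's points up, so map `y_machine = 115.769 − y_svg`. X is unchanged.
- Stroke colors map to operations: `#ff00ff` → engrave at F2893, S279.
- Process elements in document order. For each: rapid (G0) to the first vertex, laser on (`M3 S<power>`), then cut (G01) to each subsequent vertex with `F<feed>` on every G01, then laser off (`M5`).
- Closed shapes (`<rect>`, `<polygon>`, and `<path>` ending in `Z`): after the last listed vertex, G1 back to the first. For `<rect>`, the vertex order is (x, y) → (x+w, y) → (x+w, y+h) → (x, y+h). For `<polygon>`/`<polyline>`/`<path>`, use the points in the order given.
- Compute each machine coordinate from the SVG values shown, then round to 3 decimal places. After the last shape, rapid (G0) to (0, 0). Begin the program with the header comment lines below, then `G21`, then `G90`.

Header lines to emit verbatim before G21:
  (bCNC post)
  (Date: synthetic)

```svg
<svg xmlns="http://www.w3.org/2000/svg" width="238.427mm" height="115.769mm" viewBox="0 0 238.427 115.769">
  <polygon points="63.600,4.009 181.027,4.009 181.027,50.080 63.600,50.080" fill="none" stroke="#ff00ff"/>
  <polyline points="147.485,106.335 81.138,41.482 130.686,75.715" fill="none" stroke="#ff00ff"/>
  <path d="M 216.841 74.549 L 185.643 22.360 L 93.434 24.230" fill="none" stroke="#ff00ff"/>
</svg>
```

Since the viewBox matches the mm dimensions, user units are millimetres directly. The only transform is the Y-flip y_m = 115.769 − y_svg.

Shape 1 is a rectangle drawn with `<polygon>`. Its stroke #ff00ff means engrave at S279, F2893. After flipping Y the toolpath is (63.600,111.760) → (181.027,111.760) → (181.027,65.689) → (63.600,65.689) → (63.600,111.760), returning to the start.

Shape 2 is a open polyline drawn with `<polyline>`. Its stroke #ff00ff means engrave at S279, F2893. After flipping Y the toolpath is (147.485,9.434) → (81.138,74.287) → (130.686,40.054).

Shape 3 is a open polyline drawn with `<path>`. Its stroke #ff00ff means engrave at S279, F2893. After flipping Y the toolpath is (216.841,41.220) → (185.643,93.409) → (93.434,91.539).

(bCNC post)
(Date: synthetic)
G21
G90
G0 X63.600 Y111.760
M3 S279
G01 X181.027 Y111.760 F2893
G01 X181.027 Y65.689 F2893
G01 X63.600 Y65.689 F2893
G01 X63.600 Y111.760 F2893
M5
G0 X147.485 Y9.434
M3 S279
G01 X81.138 Y74.287 F2893
G01 X130.686 Y40.054 F2893
M5
G0 X216.841 Y41.220
M3 S279
G01 X185.643 Y93.409 F2893
G01 X93.434 Y91.539 F2893
M5
G0 X0.000 Y0.000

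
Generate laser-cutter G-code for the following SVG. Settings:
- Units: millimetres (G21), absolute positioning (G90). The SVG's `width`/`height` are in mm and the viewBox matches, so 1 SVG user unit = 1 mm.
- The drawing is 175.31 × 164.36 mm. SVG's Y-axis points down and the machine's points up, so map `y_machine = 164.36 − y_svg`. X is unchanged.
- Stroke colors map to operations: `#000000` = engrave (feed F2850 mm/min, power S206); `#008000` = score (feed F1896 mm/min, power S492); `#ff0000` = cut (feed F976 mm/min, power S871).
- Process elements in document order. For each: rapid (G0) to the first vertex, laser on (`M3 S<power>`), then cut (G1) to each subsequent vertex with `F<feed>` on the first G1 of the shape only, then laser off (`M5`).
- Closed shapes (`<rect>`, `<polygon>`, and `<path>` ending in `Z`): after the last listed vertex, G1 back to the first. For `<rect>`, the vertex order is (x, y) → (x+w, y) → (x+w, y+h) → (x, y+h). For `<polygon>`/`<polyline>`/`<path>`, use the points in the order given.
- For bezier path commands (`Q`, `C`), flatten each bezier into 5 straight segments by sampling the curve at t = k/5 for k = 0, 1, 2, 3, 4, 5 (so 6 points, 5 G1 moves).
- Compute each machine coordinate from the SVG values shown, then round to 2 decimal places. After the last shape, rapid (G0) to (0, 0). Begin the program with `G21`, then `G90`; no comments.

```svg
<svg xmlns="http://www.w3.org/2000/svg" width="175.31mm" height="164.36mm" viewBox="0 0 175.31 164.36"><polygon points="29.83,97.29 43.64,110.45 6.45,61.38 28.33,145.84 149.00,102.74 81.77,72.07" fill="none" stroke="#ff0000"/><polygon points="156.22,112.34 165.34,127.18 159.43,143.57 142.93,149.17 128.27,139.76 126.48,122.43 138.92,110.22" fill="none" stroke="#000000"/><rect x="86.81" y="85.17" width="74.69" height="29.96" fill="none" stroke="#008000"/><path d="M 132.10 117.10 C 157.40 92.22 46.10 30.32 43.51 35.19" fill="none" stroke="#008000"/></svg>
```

1 u = 1 mm; y_m = 164.36 − y.

[1] `<polygon>` closed polygon, #ff0000→cut S871 F976: (29.83,67.07) → (43.64,53.91) → (6.45,102.98) → (28.33,18.52) → (149.00,61.62) → (81.77,92.29) → (29.83,67.07) (closed)

[2] `<polygon>` regular polygon, #000000→engrave S206 F2850: (156.22,52.02) → (165.34,37.18) → (159.43,20.79) → (142.93,15.19) → (128.27,24.60) → (126.48,41.93) → (138.92,54.14) → (156.22,52.02) (closed)

[3] `<rect>` rectangle, #008000→score S492 F1896: (86.81,79.19) → (161.50,79.19) → (161.50,49.23) → (86.81,49.23) → (86.81,79.19) (closed)

[4] `<path>` cubic bezier, #008000→score S492 F1896: (132.10,47.26) → (132.85,65.80) → (112.59,88.24) → (83.10,109.61) → (56.15,124.91) → (43.51,129.17)

G21
G90
G0 X29.83 Y67.07
M3 S871
G1 X43.64 Y53.91 F976
G1 X6.45 Y102.98
G1 X28.33 Y18.52
G1 X149.00 Y61.62
G1 X81.77 Y92.29
G1 X29.83 Y67.07
M5
G0 X156.22 Y52.02
M3 S206
G1 X165.34 Y37.18 F2850
G1 X159.43 Y20.79
G1 X142.93 Y15.19
G1 X128.27 Y24.60
G1 X126.48 Y41.93
G1 X138.92 Y54.14
G1 X156.22 Y52.02
M5
G0 X86.81 Y79.19
M3 S492
G1 X161.50 Y79.19 F1896
G1 X161.50 Y49.23
G1 X86.81 Y49.23
G1 X86.81 Y79.19
M5
G0 X132.10 Y47.26
M3 S492
G1 X132.85 Y65.80 F1896
G1 X112.59 Y88.24
G1 X83.10 Y109.61
G1 X56.15 Y124.91
G1 X43.51 Y129.17
M5
G0 X0.00 Y0.00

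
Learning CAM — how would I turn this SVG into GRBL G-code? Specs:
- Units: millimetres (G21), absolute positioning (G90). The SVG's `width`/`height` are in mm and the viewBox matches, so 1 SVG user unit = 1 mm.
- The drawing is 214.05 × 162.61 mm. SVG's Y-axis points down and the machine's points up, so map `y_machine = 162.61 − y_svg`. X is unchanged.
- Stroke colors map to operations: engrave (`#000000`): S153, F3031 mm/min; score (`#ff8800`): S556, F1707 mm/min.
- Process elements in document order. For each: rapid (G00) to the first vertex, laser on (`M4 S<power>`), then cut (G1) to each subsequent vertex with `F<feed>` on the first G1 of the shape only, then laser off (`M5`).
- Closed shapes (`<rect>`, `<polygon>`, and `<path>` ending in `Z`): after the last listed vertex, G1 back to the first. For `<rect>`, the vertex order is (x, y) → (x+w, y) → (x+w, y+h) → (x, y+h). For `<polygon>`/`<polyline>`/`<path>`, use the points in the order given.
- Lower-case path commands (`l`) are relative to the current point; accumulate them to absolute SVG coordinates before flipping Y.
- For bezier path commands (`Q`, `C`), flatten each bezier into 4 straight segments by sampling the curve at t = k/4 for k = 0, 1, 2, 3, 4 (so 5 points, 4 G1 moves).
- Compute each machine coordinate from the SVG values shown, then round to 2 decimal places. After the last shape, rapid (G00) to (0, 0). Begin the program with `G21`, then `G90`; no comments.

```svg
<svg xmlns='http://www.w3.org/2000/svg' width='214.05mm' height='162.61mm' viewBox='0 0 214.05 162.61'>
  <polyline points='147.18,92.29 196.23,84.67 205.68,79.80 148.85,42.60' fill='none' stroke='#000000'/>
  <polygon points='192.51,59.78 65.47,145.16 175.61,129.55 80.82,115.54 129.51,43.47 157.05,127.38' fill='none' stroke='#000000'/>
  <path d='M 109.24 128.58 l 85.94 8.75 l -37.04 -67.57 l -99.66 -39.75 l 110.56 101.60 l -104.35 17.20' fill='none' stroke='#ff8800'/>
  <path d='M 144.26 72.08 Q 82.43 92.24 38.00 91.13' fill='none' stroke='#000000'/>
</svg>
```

Since the viewBox matches the mm dimensions, user units are millimetres directly. The only transform is the Y-flip y_m = 162.61 − y_svg.

Shape 1 is a open polyline drawn with `<polyline>`. Its stroke #000000 means engrave at S153, F3031. After flipping Y the toolpath is (147.18,70.32) → (196.23,77.94) → (205.68,82.81) → (148.85,120.01).

Shape 2 is a closed polygon drawn with `<polygon>`. Its stroke #000000 means engrave at S153, F3031. After flipping Y the toolpath is (192.51,102.83) → (65.47,17.45) → (175.61,33.06) → (80.82,47.07) → (129.51,119.14) → (157.05,35.23) → (192.51,102.83), returning to the start.

Shape 3 is a open polyline drawn with `<path>`. Its stroke #ff8800 means score at S556, F1707. After flipping Y the toolpath is (109.24,34.03) → (195.18,25.28) → (158.14,92.85) → (58.48,132.60) → (169.04,31.00) → (64.69,13.80).

Shape 4 is a quadratic bezier drawn with `<path>`. Its stroke #000000 means engrave at S153, F3031. After flipping Y the toolpath is (144.26,90.53) → (114.43,81.78) → (86.78,75.69) → (61.30,72.25) → (38.00,71.48).

G21
G90
G00 X147.18 Y70.32
M4 S153
G1 X196.23 Y77.94 F3031
G1 X205.68 Y82.81
G1 X148.85 Y120.01
M5
G00 X192.51 Y102.83
M4 S153
G1 X65.47 Y17.45 F3031
G1 X175.61 Y33.06
G1 X80.82 Y47.07
G1 X129.51 Y119.14
G1 X157.05 Y35.23
G1 X192.51 Y102.83
M5
G00 X109.24 Y34.03
M4 S556
G1 X195.18 Y25.28 F1707
G1 X158.14 Y92.85
G1 X58.48 Y132.60
G1 X169.04 Y31.00
G1 X64.69 Y13.80
M5
G00 X144.26 Y90.53
M4 S153
G1 X114.43 Y81.78 F3031
G1 X86.78 Y75.69
G1 X61.30 Y72.25
G1 X38.00 Y71.48
M5
G00 X0.00 Y0.00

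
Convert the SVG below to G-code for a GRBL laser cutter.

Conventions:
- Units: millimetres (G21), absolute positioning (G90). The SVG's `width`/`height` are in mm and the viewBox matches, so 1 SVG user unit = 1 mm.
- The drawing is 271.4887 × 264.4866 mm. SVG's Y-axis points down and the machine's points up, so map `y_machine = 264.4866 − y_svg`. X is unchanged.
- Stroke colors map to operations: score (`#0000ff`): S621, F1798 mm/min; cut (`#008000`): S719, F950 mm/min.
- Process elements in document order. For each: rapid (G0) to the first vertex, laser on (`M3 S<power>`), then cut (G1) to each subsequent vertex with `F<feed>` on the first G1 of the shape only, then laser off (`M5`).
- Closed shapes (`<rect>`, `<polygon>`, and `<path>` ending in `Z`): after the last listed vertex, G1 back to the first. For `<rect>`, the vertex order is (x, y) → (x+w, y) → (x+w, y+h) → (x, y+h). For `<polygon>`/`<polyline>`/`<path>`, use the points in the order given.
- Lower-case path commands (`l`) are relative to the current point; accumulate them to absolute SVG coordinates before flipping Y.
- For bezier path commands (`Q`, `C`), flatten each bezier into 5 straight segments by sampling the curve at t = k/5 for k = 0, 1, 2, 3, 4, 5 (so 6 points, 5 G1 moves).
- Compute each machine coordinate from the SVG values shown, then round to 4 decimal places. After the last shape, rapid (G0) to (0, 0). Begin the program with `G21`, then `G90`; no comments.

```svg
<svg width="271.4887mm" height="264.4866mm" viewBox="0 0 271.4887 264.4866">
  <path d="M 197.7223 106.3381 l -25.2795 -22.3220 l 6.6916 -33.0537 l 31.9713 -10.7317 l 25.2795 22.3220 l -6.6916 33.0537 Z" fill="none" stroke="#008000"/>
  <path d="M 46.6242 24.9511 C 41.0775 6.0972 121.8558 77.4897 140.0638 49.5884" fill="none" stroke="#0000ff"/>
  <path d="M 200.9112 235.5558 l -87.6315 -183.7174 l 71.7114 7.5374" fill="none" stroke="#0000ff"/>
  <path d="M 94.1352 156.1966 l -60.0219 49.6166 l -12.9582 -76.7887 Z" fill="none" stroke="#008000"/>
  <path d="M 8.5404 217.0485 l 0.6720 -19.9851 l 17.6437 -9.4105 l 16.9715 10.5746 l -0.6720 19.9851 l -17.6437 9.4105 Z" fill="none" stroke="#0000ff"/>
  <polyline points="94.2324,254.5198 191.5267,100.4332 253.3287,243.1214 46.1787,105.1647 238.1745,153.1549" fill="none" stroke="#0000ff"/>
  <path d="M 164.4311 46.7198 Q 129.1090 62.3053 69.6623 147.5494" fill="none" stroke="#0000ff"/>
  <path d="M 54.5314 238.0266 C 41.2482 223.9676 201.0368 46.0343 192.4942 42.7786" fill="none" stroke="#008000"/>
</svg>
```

G21
G90
G0 X197.7223 Y158.1485
M3 S719
G1 X172.4428 Y180.4705 F950
G1 X179.1344 Y213.5242
G1 X211.1057 Y224.2559
G1 X236.3852 Y201.9339
G1 X229.6936 Y168.8802
G1 X197.7223 Y158.1485
M5
G0 X46.6242 Y239.5355
M3 S621
G1 X52.4640 Y241.5346 F1798
G1 X71.8749 Y230.9725
G1 X97.7098 Y216.9471
G1 X122.8217 Y208.5564
G1 X140.0638 Y214.8982
M5
G0 X200.9112 Y28.9308
M3 S621
G1 X113.2797 Y212.6482 F1798
G1 X184.9911 Y205.1108
M5
G0 X94.1352 Y108.2900
M3 S719
G1 X34.1133 Y58.6734 F950
G1 X21.1551 Y135.4621
G1 X94.1352 Y108.2900
M5
G0 X8.5404 Y47.4381
M3 S621
G1 X9.2124 Y67.4232 F1798
G1 X26.8561 Y76.8337
G1 X43.8276 Y66.2591
G1 X43.1556 Y46.2740
G1 X25.5119 Y36.8635
G1 X8.5404 Y47.4381
M5
G0 X94.2324 Y9.9668
M3 S621
G1 X191.5267 Y164.0534 F1798
G1 X253.3287 Y21.3652
G1 X46.1787 Y159.3219
G1 X238.1745 Y111.3317
M5
G0 X164.4311 Y217.7668
M3 S621
G1 X149.3373 Y208.7463 F1798
G1 X132.3135 Y194.1530
G1 X113.3597 Y173.9871
G1 X92.4760 Y148.2485
G1 X69.6623 Y116.9372
M5
G0 X54.5314 Y26.4600
M3 S719
G1 X64.5989 Y51.8519 F950
G1 X99.8162 Y100.3231
G1 X143.7961 Y155.6232
G1 X180.1512 Y201.5017
G1 X192.4942 Y221.7080
M5
G0 X0.0000 Y0.0000

Since the viewBox matches the mm dimensions, user units are millimetres directly. The only transform is the Y-flip y_m = 264.4866 − y_svg.

Shape 1 is a regular polygon drawn with `<path>`. Its stroke #008000 means cut at S719, F950. After flipping Y the toolpath is (197.7223,158.1485) → (172.4428,180.4705) → (179.1344,213.5242) → (211.1057,224.2559) → (236.3852,201.9339) → (229.6936,168.8802) → (197.7223,158.1485), returning to the start.

Shape 2 is a cubic bezier drawn with `<path>`. Its stroke #0000ff means score at S621, F1798. After flipping Y the toolpath is (46.6242,239.5355) → (52.4640,241.5346) → (71.8749,230.9725) → (97.7098,216.9471) → (122.8217,208.5564) → (140.0638,214.8982).

Shape 3 is a open polyline drawn with `<path>`. Its stroke #0000ff means score at S621, F1798. After flipping Y the toolpath is (200.9112,28.9308) → (113.2797,212.6482) → (184.9911,205.1108).

Shape 4 is a regular polygon drawn with `<path>`. Its stroke #008000 means cut at S719, F950. After flipping Y the toolpath is (94.1352,108.2900) → (34.1133,58.6734) → (21.1551,135.4621) → (94.1352,108.2900), returning to the start.

Shape 5 is a regular polygon drawn with `<path>`. Its stroke #0000ff means score at S621, F1798. After flipping Y the toolpath is (8.5404,47.4381) → (9.2124,67.4232) → (26.8561,76.8337) → (43.8276,66.2591) → (43.1556,46.2740) → (25.5119,36.8635) → (8.5404,47.4381), returning to the start.

Shape 6 is a open polyline drawn with `<polyline>`. Its stroke #0000ff means score at S621, F1798. After flipping Y the toolpath is (94.2324,9.9668) → (191.5267,164.0534) → (253.3287,21.3652) → (46.1787,159.3219) → (238.1745,111.3317).

Shape 7 is a quadratic bezier drawn with `<path>`. Its stroke #0000ff means score at S621, F1798. After flipping Y the toolpath is (164.4311,217.7668) → (149.3373,208.7463) → (132.3135,194.1530) → (113.3597,173.9871) → (92.4760,148.2485) → (69.6623,116.9372).

Shape 8 is a cubic bezier drawn with `<path>`. Its stroke #008000 means cut at S719, F950. After flipping Y the toolpath is (54.5314,26.4600) → (64.5989,51.8519) → (99.8162,100.3231) → (143.7961,155.6232) → (180.1512,201.5017) → (192.4942,221.7080).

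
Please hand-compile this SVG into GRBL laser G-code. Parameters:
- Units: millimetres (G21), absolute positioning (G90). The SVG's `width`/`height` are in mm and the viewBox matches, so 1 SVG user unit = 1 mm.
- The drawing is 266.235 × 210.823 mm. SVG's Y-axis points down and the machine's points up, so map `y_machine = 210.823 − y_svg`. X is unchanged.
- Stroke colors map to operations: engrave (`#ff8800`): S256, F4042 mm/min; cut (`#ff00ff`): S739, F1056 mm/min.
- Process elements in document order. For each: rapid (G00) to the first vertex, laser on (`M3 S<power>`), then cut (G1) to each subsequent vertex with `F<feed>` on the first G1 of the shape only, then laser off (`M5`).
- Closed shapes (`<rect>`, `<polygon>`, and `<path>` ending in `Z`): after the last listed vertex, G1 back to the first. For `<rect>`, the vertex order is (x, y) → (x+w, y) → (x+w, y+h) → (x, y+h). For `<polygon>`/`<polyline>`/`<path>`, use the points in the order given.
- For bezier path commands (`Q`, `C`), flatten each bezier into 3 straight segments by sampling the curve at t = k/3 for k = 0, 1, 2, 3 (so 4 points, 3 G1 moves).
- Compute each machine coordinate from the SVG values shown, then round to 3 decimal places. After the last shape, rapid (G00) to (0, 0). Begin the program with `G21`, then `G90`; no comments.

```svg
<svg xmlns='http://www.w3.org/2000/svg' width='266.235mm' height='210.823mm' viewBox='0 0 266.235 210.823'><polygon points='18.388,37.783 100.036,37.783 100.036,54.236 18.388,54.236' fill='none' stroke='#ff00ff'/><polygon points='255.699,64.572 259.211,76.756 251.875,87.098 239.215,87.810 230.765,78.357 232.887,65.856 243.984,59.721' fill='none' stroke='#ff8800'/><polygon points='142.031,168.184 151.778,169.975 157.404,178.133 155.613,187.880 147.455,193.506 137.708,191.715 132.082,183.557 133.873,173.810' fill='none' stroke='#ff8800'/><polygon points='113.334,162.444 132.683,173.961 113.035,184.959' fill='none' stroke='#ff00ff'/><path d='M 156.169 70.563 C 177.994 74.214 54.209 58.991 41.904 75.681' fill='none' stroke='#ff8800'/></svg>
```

viewBox `0 0 266.235 210.823` with mm width/height → 1 unit = 1 mm. Flip: y_m = 210.823 − y_svg.

**Shape 1** — `<polygon>` rectangle, stroke `#ff00ff` → cut (S739, F1056). Machine vertices: (18.388,173.040) → (100.036,173.040) → (100.036,156.587) → (18.388,156.587) → (18.388,173.040). Closed: final G1 returns to the first vertex.

**Shape 2** — `<polygon>` regular polygon, stroke `#ff8800` → engrave (S256, F4042). Machine vertices: (255.699,146.251) → (259.211,134.067) → (251.875,123.725) → (239.215,123.013) → (230.765,132.466) → (232.887,144.967) → (243.984,151.102) → (255.699,146.251). Closed: final G1 returns to the first vertex.

**Shape 3** — `<polygon>` regular polygon, stroke `#ff8800` → engrave (S256, F4042). Machine vertices: (142.031,42.639) → (151.778,40.848) → (157.404,32.690) → (155.613,22.943) → (147.455,17.317) → (137.708,19.108) → (132.082,27.266) → (133.873,37.013) → (142.031,42.639). Closed: final G1 returns to the first vertex.

**Shape 4** — `<polygon>` regular polygon, stroke `#ff00ff` → cut (S739, F1056). Machine vertices: (113.334,48.379) → (132.683,36.862) → (113.035,25.864) → (113.334,48.379). Closed: final G1 returns to the first vertex.

**Shape 5** — `<path>` cubic bezier, stroke `#ff8800` → engrave (S256, F4042). Control points (SVG): P0=(156.169,70.563), P1=(177.994,74.214), P2=(54.209,58.991), P3=(41.904,75.681); sampled at t=k/3. Machine vertices: (156.169,140.260) → (138.979,141.019) → (81.847,143.075) → (41.904,135.142). Open path.

G21
G90
G00 X18.388 Y173.040
M3 S739
G1 X100.036 Y173.040 F1056
G1 X100.036 Y156.587
G1 X18.388 Y156.587
G1 X18.388 Y173.040
M5
G00 X255.699 Y146.251
M3 S256
G1 X259.211 Y134.067 F4042
G1 X251.875 Y123.725
G1 X239.215 Y123.013
G1 X230.765 Y132.466
G1 X232.887 Y144.967
G1 X243.984 Y151.102
G1 X255.699 Y146.251
M5
G00 X142.031 Y42.639
M3 S256
G1 X151.778 Y40.848 F4042
G1 X157.404 Y32.690
G1 X155.613 Y22.943
G1 X147.455 Y17.317
G1 X137.708 Y19.108
G1 X132.082 Y27.266
G1 X133.873 Y37.013
G1 X142.031 Y42.639
M5
G00 X113.334 Y48.379
M3 S739
G1 X132.683 Y36.862 F1056
G1 X113.035 Y25.864
G1 X113.334 Y48.379
M5
G00 X156.169 Y140.260
M3 S256
G1 X138.979 Y141.019 F4042
G1 X81.847 Y143.075
G1 X41.904 Y135.142
M5
G00 X0.000 Y0.000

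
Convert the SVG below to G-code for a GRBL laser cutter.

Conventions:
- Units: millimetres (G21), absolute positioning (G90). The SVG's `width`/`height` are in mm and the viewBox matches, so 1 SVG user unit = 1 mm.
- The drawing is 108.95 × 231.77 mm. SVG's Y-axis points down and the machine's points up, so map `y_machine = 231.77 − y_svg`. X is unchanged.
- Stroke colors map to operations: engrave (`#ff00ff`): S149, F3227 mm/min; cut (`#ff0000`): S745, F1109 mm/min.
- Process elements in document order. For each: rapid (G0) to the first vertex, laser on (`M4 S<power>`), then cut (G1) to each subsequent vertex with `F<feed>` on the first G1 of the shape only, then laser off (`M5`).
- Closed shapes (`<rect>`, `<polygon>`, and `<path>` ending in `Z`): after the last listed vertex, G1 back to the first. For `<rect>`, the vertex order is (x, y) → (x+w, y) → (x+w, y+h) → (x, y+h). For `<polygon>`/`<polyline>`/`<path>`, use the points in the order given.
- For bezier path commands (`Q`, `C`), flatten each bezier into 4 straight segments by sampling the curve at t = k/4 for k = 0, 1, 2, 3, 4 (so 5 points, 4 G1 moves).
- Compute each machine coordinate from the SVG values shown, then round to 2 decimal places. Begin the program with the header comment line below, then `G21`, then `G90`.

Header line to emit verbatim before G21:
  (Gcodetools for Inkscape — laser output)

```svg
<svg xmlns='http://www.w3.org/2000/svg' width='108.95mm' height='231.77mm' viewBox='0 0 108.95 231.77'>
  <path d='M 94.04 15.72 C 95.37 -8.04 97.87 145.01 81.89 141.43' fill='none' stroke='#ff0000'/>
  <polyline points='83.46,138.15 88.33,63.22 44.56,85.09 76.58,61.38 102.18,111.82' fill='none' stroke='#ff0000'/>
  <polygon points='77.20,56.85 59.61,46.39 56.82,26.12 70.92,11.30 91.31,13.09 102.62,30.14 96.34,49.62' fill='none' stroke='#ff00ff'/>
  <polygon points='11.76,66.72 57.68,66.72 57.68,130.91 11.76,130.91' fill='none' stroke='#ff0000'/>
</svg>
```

(Gcodetools for Inkscape — laser output)
G21
G90
G0 X94.04 Y216.05
M4 S745
G1 X94.95 Y205.93 F1109
G1 X94.46 Y160.76
G1 X90.72 Y111.81
G1 X81.89 Y90.34
M5
G0 X83.46 Y93.62
M4 S745
G1 X88.33 Y168.55 F1109
G1 X44.56 Y146.68
G1 X76.58 Y170.39
G1 X102.18 Y119.95
M5
G0 X77.20 Y174.92
M4 S149
G1 X59.61 Y185.38 F3227
G1 X56.82 Y205.65
G1 X70.92 Y220.47
G1 X91.31 Y218.68
G1 X102.62 Y201.63
G1 X96.34 Y182.15
G1 X77.20 Y174.92
M5
G0 X11.76 Y165.05
M4 S745
G1 X57.68 Y165.05 F1109
G1 X57.68 Y100.86
G1 X11.76 Y100.86
G1 X11.76 Y165.05
M5

viewBox `0 0 108.95 231.77` with mm width/height → 1 unit = 1 mm. Flip: y_m = 231.77 − y_svg.

**Shape 1** — `<path>` cubic bezier, stroke `#ff0000` → cut (S745, F1109). Control points (SVG): P0=(94.04,15.72), P1=(95.37,-8.04), P2=(97.87,145.01), P3=(81.89,141.43); sampled at t=k/4. Machine vertices: (94.04,216.05) → (94.95,205.93) → (94.46,160.76) → (90.72,111.81) → (81.89,90.34). Open path.

**Shape 2** — `<polyline>` open polyline, stroke `#ff0000` → cut (S745, F1109). Machine vertices: (83.46,93.62) → (88.33,168.55) → (44.56,146.68) → (76.58,170.39) → (102.18,119.95). Open path.

**Shape 3** — `<polygon>` regular polygon, stroke `#ff00ff` → engrave (S149, F3227). Machine vertices: (77.20,174.92) → (59.61,185.38) → (56.82,205.65) → (70.92,220.47) → (91.31,218.68) → (102.62,201.63) → (96.34,182.15) → (77.20,174.92). Closed: final G1 returns to the first vertex.

**Shape 4** — `<polygon>` rectangle, stroke `#ff0000` → cut (S745, F1109). Machine vertices: (11.76,165.05) → (57.68,165.05) → (57.68,100.86) → (11.76,100.86) → (11.76,165.05). Closed: final G1 returns to the first vertex.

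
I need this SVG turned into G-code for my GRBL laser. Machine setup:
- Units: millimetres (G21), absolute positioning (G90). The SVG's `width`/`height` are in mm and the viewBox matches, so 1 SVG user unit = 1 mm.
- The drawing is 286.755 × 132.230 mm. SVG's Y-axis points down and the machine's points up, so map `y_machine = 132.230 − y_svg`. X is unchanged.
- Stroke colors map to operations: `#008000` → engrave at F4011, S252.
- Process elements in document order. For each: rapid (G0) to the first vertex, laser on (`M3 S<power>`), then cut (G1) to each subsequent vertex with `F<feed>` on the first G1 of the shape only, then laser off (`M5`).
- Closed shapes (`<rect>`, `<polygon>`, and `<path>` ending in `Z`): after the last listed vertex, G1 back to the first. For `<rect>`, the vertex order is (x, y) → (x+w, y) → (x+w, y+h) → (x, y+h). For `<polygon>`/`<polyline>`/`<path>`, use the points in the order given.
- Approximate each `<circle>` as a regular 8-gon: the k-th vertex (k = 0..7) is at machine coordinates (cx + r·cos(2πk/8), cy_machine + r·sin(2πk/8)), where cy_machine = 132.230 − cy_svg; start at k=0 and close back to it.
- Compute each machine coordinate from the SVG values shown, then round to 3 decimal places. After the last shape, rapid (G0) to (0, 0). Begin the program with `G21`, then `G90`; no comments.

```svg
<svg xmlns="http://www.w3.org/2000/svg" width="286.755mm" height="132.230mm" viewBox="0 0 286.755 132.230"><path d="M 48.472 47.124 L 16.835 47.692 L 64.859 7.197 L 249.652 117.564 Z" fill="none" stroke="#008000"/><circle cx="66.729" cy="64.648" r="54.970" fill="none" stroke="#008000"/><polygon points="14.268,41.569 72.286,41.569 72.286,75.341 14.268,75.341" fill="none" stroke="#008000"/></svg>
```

G21
G90
G0 X48.472 Y85.106
M3 S252
G1 X16.835 Y84.538 F4011
G1 X64.859 Y125.033
G1 X249.652 Y14.666
G1 X48.472 Y85.106
M5
G0 X121.699 Y67.582
M3 S252
G1 X105.599 Y106.452 F4011
G1 X66.729 Y122.552
G1 X27.859 Y106.452
G1 X11.759 Y67.582
G1 X27.859 Y28.712
G1 X66.729 Y12.612
G1 X105.599 Y28.712
G1 X121.699 Y67.582
M5
G0 X14.268 Y90.661
M3 S252
G1 X72.286 Y90.661 F4011
G1 X72.286 Y56.889
G1 X14.268 Y56.889
G1 X14.268 Y90.661
M5
G0 X0.000 Y0.000

1 u = 1 mm; y_m = 132.230 − y.

[1] `<path>` closed polygon, #008000→engrave S252 F4011: (48.472,85.106) → (16.835,84.538) → (64.859,125.033) → (249.652,14.666) → (48.472,85.106) (closed)

[2] `<circle>` circle, #008000→engrave S252 F4011: (121.699,67.582) → (105.599,106.452) → (66.729,122.552) → (27.859,106.452) → (11.759,67.582) → (27.859,28.712) → (66.729,12.612) → (105.599,28.712) → (121.699,67.582) (closed)

[3] `<polygon>` rectangle, #008000→engrave S252 F4011: (14.268,90.661) → (72.286,90.661) → (72.286,56.889) → (14.268,56.889) → (14.268,90.661) (closed)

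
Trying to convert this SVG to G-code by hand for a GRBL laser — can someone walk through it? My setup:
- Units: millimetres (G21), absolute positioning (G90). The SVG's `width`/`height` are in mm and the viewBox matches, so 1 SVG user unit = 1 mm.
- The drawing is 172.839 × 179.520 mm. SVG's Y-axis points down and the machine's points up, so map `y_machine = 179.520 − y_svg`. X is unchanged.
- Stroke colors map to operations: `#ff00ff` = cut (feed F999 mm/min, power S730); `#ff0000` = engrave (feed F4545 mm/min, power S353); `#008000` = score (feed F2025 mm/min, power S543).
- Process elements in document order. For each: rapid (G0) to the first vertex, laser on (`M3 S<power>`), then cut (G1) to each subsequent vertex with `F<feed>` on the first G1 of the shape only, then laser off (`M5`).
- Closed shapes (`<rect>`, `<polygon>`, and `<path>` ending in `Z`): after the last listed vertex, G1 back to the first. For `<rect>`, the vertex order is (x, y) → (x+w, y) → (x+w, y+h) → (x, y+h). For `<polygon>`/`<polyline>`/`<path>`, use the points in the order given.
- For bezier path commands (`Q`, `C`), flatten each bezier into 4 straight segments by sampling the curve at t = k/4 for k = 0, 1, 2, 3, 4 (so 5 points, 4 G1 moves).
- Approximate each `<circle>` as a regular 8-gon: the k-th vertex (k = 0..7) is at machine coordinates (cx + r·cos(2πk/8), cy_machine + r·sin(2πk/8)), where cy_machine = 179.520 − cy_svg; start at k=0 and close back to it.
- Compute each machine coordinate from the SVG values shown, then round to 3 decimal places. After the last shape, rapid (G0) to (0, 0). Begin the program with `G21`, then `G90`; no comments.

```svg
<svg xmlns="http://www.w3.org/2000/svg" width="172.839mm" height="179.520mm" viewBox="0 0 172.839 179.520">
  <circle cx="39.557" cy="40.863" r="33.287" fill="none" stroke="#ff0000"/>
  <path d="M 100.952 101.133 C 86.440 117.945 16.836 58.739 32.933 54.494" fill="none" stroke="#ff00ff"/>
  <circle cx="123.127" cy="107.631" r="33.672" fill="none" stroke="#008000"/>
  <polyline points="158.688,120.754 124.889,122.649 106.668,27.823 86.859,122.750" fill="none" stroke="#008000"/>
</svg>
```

1 u = 1 mm; y_m = 179.520 − y.

[1] `<circle>` circle, #ff0000→engrave S353 F4545: (72.844,138.657) → (63.094,162.194) → (39.557,171.944) → (16.020,162.194) → (6.270,138.657) → (16.020,115.120) → (39.557,105.370) → (63.094,115.120) → (72.844,138.657) (closed)

[2] `<path>` cubic bezier, #ff00ff→cut S730 F999: (100.952,78.387) → (81.938,77.985) → (55.464,93.810) → (34.729,113.584) → (32.933,125.026)

[3] `<circle>` circle, #008000→score S543 F2025: (156.799,71.889) → (146.937,95.699) → (123.127,105.561) → (99.317,95.699) → (89.455,71.889) → (99.317,48.079) → (123.127,38.217) → (146.937,48.079) → (156.799,71.889) (closed)

[4] `<polyline>` open polyline, #008000→score S543 F2025: (158.688,58.766) → (124.889,56.871) → (106.668,151.697) → (86.859,56.770)

G21
G90
G0 X72.844 Y138.657
M3 S353
G1 X63.094 Y162.194 F4545
G1 X39.557 Y171.944
G1 X16.020 Y162.194
G1 X6.270 Y138.657
G1 X16.020 Y115.120
G1 X39.557 Y105.370
G1 X63.094 Y115.120
G1 X72.844 Y138.657
M5
G0 X100.952 Y78.387
M3 S730
G1 X81.938 Y77.985 F999
G1 X55.464 Y93.810
G1 X34.729 Y113.584
G1 X32.933 Y125.026
M5
G0 X156.799 Y71.889
M3 S543
G1 X146.937 Y95.699 F2025
G1 X123.127 Y105.561
G1 X99.317 Y95.699
G1 X89.455 Y71.889
G1 X99.317 Y48.079
G1 X123.127 Y38.217
G1 X146.937 Y48.079
G1 X156.799 Y71.889
M5
G0 X158.688 Y58.766
M3 S543
G1 X124.889 Y56.871 F2025
G1 X106.668 Y151.697
G1 X86.859 Y56.770
M5
G0 X0.000 Y0.000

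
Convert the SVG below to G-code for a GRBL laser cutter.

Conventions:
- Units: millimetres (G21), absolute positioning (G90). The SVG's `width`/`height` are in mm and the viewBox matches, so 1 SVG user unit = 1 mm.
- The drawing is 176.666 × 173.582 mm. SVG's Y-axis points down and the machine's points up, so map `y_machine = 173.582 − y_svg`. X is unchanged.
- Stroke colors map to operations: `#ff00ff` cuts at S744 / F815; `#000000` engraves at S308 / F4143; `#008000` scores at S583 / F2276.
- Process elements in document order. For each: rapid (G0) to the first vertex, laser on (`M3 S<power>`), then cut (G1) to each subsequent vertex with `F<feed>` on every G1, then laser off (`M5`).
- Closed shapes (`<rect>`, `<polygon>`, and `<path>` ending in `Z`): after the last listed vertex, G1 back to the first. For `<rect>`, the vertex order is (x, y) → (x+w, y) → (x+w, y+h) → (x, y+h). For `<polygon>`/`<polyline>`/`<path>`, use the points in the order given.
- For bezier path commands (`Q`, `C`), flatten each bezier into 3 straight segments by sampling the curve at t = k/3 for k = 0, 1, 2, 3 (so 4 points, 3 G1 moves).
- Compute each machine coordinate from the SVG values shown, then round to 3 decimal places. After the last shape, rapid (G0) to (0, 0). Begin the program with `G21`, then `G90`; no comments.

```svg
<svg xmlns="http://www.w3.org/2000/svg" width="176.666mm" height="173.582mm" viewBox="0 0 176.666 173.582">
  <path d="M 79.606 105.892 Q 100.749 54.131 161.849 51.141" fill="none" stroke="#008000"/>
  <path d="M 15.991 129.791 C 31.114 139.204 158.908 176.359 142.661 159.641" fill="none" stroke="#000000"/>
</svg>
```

Since the viewBox matches the mm dimensions, user units are millimetres directly. The only transform is the Y-flip y_m = 173.582 − y_svg.

Shape 1 is a quadratic bezier drawn with `<path>`. Its stroke #008000 means score at S583, F2276. After flipping Y the toolpath is (79.606,67.690) → (98.141,96.778) → (125.555,115.029) → (161.849,122.441).

Shape 2 is a cubic bezier drawn with `<path>`. Its stroke #000000 means engrave at S308, F4143. After flipping Y the toolpath is (15.991,43.791) → (59.163,28.153) → (120.402,12.158) → (142.661,13.941).

G21
G90
G0 X79.606 Y67.690
M3 S583
G1 X98.141 Y96.778 F2276
G1 X125.555 Y115.029 F2276
G1 X161.849 Y122.441 F2276
M5
G0 X15.991 Y43.791
M3 S308
G1 X59.163 Y28.153 F4143
G1 X120.402 Y12.158 F4143
G1 X142.661 Y13.941 F4143
M5
G0 X0.000 Y0.000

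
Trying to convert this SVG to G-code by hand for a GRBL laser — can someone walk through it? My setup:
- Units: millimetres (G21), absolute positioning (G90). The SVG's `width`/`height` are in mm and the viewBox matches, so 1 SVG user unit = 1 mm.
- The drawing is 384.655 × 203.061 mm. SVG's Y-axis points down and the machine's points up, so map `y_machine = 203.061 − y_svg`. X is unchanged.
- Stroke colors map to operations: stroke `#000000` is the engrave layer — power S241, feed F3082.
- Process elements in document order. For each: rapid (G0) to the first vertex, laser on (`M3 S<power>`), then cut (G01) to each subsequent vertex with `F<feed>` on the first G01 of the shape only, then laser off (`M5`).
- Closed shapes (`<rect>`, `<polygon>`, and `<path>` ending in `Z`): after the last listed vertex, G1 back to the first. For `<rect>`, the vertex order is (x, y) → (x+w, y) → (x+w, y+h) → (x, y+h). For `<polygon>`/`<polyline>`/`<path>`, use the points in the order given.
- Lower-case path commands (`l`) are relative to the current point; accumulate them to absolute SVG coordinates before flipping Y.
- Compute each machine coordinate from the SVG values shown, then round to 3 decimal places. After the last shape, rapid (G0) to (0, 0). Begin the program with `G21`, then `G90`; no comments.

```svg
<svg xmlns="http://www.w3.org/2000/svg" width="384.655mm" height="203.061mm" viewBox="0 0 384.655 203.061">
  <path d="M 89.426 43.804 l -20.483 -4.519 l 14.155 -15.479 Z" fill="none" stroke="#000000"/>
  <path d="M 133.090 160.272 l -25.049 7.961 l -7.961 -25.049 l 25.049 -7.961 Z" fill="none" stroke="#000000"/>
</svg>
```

1 u = 1 mm; y_m = 203.061 − y.

[1] `<path>` regular polygon, #000000→engrave S241 F3082: (89.426,159.257) → (68.943,163.776) → (83.098,179.255) → (89.426,159.257) (closed)

[2] `<path>` regular polygon, #000000→engrave S241 F3082: (133.090,42.789) → (108.041,34.828) → (100.080,59.877) → (125.129,67.838) → (133.090,42.789) (closed)

G21
G90
G0 X89.426 Y159.257
M3 S241
G01 X68.943 Y163.776 F3082
G01 X83.098 Y179.255
G01 X89.426 Y159.257
M5
G0 X133.090 Y42.789
M3 S241
G01 X108.041 Y34.828 F3082
G01 X100.080 Y59.877
G01 X125.129 Y67.838
G01 X133.090 Y42.789
M5
G0 X0.000 Y0.000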